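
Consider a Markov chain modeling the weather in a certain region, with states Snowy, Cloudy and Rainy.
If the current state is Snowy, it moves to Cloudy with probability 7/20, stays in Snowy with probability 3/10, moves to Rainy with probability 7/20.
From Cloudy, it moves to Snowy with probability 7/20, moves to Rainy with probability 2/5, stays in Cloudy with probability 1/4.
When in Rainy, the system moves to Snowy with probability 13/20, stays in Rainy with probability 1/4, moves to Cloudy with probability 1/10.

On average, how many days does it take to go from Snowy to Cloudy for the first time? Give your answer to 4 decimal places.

Let t(s) be the expected number of days to first reach Cloudy from state s, with t(Cloudy) = 0. Conditioning on the first day:
t(Snowy) = 1 + 0.3·t(Snowy) + 0.35·t(Rainy)
t(Rainy) = 1 + 0.65·t(Snowy) + 0.25·t(Rainy)
Solving: t(Snowy) = 3.6975, t(Rainy) = 4.5378.
Expected days from Snowy to Cloudy: 3.6975.

3.6975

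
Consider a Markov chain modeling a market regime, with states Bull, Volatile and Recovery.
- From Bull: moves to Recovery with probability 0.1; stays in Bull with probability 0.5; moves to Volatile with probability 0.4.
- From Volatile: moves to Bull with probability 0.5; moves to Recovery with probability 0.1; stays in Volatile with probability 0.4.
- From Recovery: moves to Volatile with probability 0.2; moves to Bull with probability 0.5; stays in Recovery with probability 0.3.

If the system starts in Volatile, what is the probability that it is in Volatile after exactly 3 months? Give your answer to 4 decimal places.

0.3760

Propagate the distribution vector 3 months from Volatile.
After 0 months: (0.0000, 1.0000, 0.0000)
After 1 month: (0.5000, 0.4000, 0.1000)
After 2 months: (0.5000, 0.3800, 0.1200)
After 3 months: (0.5000, 0.3760, 0.1240)
P(in Volatile after 3 months) = 0.3760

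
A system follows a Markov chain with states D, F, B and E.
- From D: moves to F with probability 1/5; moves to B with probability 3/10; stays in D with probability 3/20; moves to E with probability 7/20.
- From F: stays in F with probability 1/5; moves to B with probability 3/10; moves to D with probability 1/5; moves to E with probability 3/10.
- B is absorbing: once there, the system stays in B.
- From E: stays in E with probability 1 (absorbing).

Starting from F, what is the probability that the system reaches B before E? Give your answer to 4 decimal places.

Let h(s) be the probability of absorption at B starting from transient state s. Then h(B) = 1 and h(E) = 0. By first-step analysis:
h(D) = 0.15·h(D) + 0.2·h(F) + 0.3·1 + 0.35·0
h(F) = 0.2·h(D) + 0.2·h(F) + 0.3·1 + 0.3·0
Solving: h(D) = 0.4688, h(F) = 0.4922.
Starting from F, the probability is 0.4922.

0.4922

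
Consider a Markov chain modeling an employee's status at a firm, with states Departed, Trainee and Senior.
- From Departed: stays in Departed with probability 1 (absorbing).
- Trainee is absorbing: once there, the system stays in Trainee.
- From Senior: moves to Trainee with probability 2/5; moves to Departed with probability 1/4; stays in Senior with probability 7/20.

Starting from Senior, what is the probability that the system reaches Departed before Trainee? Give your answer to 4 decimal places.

Let h(s) be the probability of absorption at Departed starting from transient state s. Then h(Departed) = 1 and h(Trainee) = 0. By first-step analysis:
h(Senior) = 0.25·1 + 0.4·0 + 0.35·h(Senior)
Solving: h(Senior) = 0.3846.
Starting from Senior, the probability is 0.3846.

0.3846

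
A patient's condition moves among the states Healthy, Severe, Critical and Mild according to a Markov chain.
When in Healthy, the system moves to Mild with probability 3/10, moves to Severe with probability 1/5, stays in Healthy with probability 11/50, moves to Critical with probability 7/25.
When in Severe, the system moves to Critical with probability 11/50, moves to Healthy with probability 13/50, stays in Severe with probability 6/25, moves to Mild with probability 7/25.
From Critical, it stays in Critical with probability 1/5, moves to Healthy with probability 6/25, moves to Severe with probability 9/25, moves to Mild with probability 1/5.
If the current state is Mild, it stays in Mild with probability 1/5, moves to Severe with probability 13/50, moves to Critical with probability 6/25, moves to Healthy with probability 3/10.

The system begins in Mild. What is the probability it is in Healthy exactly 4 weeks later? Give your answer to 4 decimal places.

Propagate the distribution vector 4 weeks from Mild.
After 0 weeks: (0.0000, 0.0000, 0.0000, 1.0000)
After 1 week: (0.3000, 0.2600, 0.2400, 0.2000)
After 2 weeks: (0.2512, 0.2608, 0.2372, 0.2508)
After 3 weeks: (0.2552, 0.2634, 0.2353, 0.2460)
After 4 weeks: (0.2549, 0.2630, 0.2355, 0.2466)
P(in Healthy after 4 weeks) = 0.2549

0.2549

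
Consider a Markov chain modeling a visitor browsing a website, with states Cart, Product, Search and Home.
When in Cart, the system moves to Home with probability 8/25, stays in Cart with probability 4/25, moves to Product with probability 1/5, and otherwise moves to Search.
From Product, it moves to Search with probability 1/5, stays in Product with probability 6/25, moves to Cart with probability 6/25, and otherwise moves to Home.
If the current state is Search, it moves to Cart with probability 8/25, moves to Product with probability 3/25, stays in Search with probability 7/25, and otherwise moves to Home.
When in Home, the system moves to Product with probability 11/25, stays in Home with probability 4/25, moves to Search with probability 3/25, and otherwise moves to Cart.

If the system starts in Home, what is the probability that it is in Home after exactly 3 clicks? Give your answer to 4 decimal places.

Propagate the distribution vector 3 clicks from Home.
After 0 clicks: (0.0000, 0.0000, 0.0000, 1.0000)
After 1 click: (0.2800, 0.4400, 0.1200, 0.1600)
After 2 clicks: (0.2336, 0.2464, 0.2304, 0.2896)
After 3 clicks: (0.2513, 0.2609, 0.2233, 0.2644)
P(in Home after 3 clicks) = 0.2644

0.2644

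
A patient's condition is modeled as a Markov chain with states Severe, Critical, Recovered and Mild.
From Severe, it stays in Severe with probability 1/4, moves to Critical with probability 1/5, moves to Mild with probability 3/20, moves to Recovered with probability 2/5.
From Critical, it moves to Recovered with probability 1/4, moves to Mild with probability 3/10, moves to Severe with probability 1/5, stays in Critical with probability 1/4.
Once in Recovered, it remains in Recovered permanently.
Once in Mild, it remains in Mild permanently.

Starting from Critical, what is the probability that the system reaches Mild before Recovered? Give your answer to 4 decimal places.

Let h(s) be the probability of absorption at Mild starting from transient state s. Then h(Mild) = 1 and h(Recovered) = 0. By first-step analysis:
h(Severe) = 0.25·h(Severe) + 0.2·h(Critical) + 0.4·0 + 0.15·1
h(Critical) = 0.2·h(Severe) + 0.25·h(Critical) + 0.25·0 + 0.3·1
Solving: h(Severe) = 0.3301, h(Critical) = 0.4880.
Starting from Critical, the probability is 0.4880.

0.4880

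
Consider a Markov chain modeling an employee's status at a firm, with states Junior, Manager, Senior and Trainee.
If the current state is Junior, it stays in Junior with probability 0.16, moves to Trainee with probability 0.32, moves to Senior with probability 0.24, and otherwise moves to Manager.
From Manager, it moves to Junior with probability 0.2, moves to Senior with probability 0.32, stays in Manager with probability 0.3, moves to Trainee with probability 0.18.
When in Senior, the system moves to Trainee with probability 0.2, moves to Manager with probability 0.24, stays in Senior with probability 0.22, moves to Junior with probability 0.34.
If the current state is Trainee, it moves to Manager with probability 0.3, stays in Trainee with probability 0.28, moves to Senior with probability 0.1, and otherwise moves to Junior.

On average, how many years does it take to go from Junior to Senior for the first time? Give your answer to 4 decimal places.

Let t(s) be the expected number of years to first reach Senior from state s, with t(Senior) = 0. Conditioning on the first year:
t(Junior) = 1 + 0.16·t(Junior) + 0.28·t(Manager) + 0.32·t(Trainee)
t(Manager) = 1 + 0.2·t(Junior) + 0.3·t(Manager) + 0.18·t(Trainee)
t(Trainee) = 1 + 0.32·t(Junior) + 0.3·t(Manager) + 0.28·t(Trainee)
Solving: t(Junior) = 4.4305, t(Manager) = 3.9849, t(Trainee) = 5.0184.
Expected years from Junior to Senior: 4.4305.

4.4305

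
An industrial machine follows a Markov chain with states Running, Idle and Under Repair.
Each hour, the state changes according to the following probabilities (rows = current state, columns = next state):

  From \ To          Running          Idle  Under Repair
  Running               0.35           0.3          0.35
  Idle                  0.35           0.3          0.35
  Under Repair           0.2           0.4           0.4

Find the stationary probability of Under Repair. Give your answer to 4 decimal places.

0.3684

Let the stationary distribution be π with π = πP and π_1 + π_2 + π_3 = 1.
π_1 = 0.35·π_1 + 0.35·π_2 + 0.2·π_3
π_2 = 0.3·π_1 + 0.3·π_2 + 0.4·π_3
Solving with the normalization constraint gives π = (0.2947, 0.3368, 0.3684).
So the stationary probability of Under Repair is 0.3684.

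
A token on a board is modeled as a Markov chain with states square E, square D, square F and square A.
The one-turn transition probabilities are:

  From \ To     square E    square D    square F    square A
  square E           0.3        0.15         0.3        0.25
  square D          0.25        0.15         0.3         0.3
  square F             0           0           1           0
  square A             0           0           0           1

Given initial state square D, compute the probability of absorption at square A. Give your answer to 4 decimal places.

0.4888

Let h(s) be the probability of absorption at square A starting from transient state s. Then h(square A) = 1 and h(square F) = 0. By first-step analysis:
h(square E) = 0.3·h(square E) + 0.15·h(square D) + 0.3·0 + 0.25·1
h(square D) = 0.25·h(square E) + 0.15·h(square D) + 0.3·0 + 0.3·1
Solving: h(square E) = 0.4619, h(square D) = 0.4888.
Starting from square D, the probability is 0.4888.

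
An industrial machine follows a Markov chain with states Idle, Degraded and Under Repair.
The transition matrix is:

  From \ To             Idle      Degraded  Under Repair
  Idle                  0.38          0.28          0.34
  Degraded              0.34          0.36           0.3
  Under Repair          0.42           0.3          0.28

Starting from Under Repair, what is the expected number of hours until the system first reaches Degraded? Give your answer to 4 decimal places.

Let t(s) be the expected number of hours to first reach Degraded from state s, with t(Degraded) = 0. Conditioning on the first hour:
t(Idle) = 1 + 0.38·t(Idle) + 0.34·t(Under Repair)
t(Under Repair) = 1 + 0.42·t(Idle) + 0.28·t(Under Repair)
Solving: t(Idle) = 3.4914, t(Under Repair) = 3.4256.
Expected hours from Under Repair to Degraded: 3.4256.

3.4256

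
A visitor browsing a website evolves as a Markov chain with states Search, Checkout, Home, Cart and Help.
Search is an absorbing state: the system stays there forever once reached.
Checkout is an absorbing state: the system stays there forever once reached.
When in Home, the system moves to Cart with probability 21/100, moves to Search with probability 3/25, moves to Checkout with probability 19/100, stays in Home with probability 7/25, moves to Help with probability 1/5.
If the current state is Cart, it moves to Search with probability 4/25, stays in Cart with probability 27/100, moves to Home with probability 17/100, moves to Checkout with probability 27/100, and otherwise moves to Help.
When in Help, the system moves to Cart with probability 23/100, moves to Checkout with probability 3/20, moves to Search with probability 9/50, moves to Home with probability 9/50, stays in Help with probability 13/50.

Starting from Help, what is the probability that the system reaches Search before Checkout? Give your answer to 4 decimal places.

Let h(s) be the probability of absorption at Search starting from transient state s. Then h(Search) = 1 and h(Checkout) = 0. By first-step analysis:
h(Home) = 0.12·1 + 0.19·0 + 0.28·h(Home) + 0.21·h(Cart) + 0.2·h(Help)
h(Cart) = 0.16·1 + 0.27·0 + 0.17·h(Home) + 0.27·h(Cart) + 0.13·h(Help)
h(Help) = 0.18·1 + 0.15·0 + 0.18·h(Home) + 0.23·h(Cart) + 0.26·h(Help)
Solving: h(Home) = 0.4128, h(Cart) = 0.3986, h(Help) = 0.4675.
Starting from Help, the probability is 0.4675.

0.4675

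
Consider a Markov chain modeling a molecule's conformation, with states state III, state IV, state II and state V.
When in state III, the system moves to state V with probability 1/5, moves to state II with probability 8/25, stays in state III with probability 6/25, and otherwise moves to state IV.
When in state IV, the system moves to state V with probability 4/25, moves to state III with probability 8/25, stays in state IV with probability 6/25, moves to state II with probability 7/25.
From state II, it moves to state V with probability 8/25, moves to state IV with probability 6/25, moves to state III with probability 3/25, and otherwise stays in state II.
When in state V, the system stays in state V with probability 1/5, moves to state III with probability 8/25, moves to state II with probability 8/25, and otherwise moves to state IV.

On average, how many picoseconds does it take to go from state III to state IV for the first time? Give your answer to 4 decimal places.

4.5264

Let t(s) be the expected number of picoseconds to first reach state IV from state s, with t(state IV) = 0. Conditioning on the first picosecond:
t(state III) = 1 + 0.24·t(state III) + 0.32·t(state II) + 0.2·t(state V)
t(state II) = 1 + 0.12·t(state III) + 0.32·t(state II) + 0.32·t(state V)
t(state V) = 1 + 0.32·t(state III) + 0.32·t(state II) + 0.2·t(state V)
Solving: t(state III) = 4.5264, t(state II) = 4.5698, t(state V) = 4.8885.
Expected picoseconds from state III to state IV: 4.5264.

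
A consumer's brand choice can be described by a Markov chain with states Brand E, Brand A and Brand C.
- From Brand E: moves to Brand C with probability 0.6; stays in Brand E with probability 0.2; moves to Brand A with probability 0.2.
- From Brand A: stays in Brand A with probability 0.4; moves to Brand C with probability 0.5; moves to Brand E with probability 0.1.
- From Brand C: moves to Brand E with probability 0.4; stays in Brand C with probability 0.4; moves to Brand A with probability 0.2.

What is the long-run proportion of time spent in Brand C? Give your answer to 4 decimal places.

Let the stationary distribution be π with π = πP and π_1 + π_2 + π_3 = 1.
π_1 = 0.2·π_1 + 0.1·π_2 + 0.4·π_3
π_2 = 0.2·π_1 + 0.4·π_2 + 0.2·π_3
Solving with the normalization constraint gives π = (0.2708, 0.2500, 0.4792).
So the stationary probability of Brand C is 0.4792.

0.4792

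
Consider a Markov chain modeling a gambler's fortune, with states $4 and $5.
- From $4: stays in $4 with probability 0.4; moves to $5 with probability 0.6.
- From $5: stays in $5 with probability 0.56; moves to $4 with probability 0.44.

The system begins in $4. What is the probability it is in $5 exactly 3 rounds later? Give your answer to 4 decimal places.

Propagate the distribution vector 3 rounds from $4.
After 0 rounds: (1.0000, 0.0000)
After 1 round: (0.4000, 0.6000)
After 2 rounds: (0.4240, 0.5760)
After 3 rounds: (0.4230, 0.5770)
P(in $5 after 3 rounds) = 0.5770

0.5770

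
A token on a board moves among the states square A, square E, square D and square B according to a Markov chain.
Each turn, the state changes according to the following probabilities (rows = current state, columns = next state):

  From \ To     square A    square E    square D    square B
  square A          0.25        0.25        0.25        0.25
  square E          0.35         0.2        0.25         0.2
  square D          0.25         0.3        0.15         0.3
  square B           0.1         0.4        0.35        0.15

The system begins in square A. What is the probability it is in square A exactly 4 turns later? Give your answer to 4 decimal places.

Propagate the distribution vector 4 turns from square A.
After 0 turns: (1.0000, 0.0000, 0.0000, 0.0000)
After 1 turn: (0.2500, 0.2500, 0.2500, 0.2500)
After 2 turns: (0.2375, 0.2875, 0.2500, 0.2250)
After 3 turns: (0.2450, 0.2819, 0.2475, 0.2256)
After 4 turns: (0.2443, 0.2821, 0.2478, 0.2257)
P(in square A after 4 turns) = 0.2443

0.2443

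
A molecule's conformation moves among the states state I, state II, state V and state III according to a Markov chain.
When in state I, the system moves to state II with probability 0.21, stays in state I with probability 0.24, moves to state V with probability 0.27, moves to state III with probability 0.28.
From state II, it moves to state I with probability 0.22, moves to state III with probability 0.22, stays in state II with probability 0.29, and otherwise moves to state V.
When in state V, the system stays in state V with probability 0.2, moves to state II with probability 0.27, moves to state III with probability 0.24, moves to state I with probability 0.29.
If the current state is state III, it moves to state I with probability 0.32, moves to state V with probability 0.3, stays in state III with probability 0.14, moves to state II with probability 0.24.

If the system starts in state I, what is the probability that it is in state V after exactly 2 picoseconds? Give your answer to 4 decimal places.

0.2595

Propagate the distribution vector 2 picoseconds from state I.
After 0 picoseconds: (1.0000, 0.0000, 0.0000, 0.0000)
After 1 picosecond: (0.2400, 0.2100, 0.2700, 0.2800)
After 2 picoseconds: (0.2717, 0.2514, 0.2595, 0.2174)
P(in state V after 2 picoseconds) = 0.2595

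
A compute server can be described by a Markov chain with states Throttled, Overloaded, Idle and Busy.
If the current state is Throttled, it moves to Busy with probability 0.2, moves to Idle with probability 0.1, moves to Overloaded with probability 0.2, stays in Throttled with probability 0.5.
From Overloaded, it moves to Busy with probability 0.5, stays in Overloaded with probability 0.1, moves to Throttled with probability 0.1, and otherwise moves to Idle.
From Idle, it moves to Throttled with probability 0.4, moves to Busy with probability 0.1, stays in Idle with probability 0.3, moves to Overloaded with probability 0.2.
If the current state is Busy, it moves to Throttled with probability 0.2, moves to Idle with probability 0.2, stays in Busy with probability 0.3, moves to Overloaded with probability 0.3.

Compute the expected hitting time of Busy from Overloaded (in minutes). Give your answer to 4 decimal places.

Let t(s) be the expected number of minutes to first reach Busy from state s, with t(Busy) = 0. Conditioning on the first minute:
t(Throttled) = 1 + 0.5·t(Throttled) + 0.2·t(Overloaded) + 0.1·t(Idle)
t(Overloaded) = 1 + 0.1·t(Throttled) + 0.1·t(Overloaded) + 0.3·t(Idle)
t(Idle) = 1 + 0.4·t(Throttled) + 0.2·t(Overloaded) + 0.3·t(Idle)
Solving: t(Throttled) = 4.2105, t(Overloaded) = 3.1579, t(Idle) = 4.7368.
Expected minutes from Overloaded to Busy: 3.1579.

3.1579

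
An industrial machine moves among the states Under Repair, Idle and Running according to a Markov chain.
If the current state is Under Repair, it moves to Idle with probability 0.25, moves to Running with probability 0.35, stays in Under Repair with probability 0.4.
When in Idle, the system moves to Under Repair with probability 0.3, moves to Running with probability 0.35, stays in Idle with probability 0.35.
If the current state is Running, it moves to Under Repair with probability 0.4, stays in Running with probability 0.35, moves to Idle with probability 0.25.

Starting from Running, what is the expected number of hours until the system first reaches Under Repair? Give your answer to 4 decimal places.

2.6866

Let t(s) be the expected number of hours to first reach Under Repair from state s, with t(Under Repair) = 0. Conditioning on the first hour:
t(Idle) = 1 + 0.35·t(Idle) + 0.35·t(Running)
t(Running) = 1 + 0.25·t(Idle) + 0.35·t(Running)
Solving: t(Idle) = 2.9851, t(Running) = 2.6866.
Expected hours from Running to Under Repair: 2.6866.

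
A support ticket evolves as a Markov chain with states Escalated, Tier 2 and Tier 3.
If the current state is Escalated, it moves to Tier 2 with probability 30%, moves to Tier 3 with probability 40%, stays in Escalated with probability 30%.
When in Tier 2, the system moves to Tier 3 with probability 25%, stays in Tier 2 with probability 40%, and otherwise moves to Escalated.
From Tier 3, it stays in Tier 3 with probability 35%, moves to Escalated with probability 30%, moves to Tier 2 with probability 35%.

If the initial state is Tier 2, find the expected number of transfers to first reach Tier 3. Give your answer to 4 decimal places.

3.3333

Let t(s) be the expected number of transfers to first reach Tier 3 from state s, with t(Tier 3) = 0. Conditioning on the first transfer:
t(Escalated) = 1 + 0.3·t(Escalated) + 0.3·t(Tier 2)
t(Tier 2) = 1 + 0.35·t(Escalated) + 0.4·t(Tier 2)
Solving: t(Escalated) = 2.8571, t(Tier 2) = 3.3333.
Expected transfers from Tier 2 to Tier 3: 3.3333.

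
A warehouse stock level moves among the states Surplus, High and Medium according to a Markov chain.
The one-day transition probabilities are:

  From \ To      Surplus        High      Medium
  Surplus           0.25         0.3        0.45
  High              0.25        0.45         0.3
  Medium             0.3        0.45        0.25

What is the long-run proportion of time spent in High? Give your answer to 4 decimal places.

0.4101

Let the stationary distribution be π with π = πP and π_1 + π_2 + π_3 = 1.
π_1 = 0.25·π_1 + 0.25·π_2 + 0.3·π_3
π_2 = 0.3·π_1 + 0.45·π_2 + 0.45·π_3
Solving with the normalization constraint gives π = (0.2662, 0.4101, 0.3237).
So the stationary probability of High is 0.4101.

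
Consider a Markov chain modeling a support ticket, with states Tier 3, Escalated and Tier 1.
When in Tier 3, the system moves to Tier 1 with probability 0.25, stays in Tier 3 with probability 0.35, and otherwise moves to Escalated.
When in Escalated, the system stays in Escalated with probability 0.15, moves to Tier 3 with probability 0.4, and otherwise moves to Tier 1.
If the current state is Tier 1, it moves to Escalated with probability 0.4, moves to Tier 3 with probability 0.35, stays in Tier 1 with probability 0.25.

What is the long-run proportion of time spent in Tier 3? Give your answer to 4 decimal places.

0.3660

Let the stationary distribution be π with π = πP and π_1 + π_2 + π_3 = 1.
π_1 = 0.35·π_1 + 0.4·π_2 + 0.35·π_3
π_2 = 0.4·π_1 + 0.15·π_2 + 0.4·π_3
Solving with the normalization constraint gives π = (0.3660, 0.3200, 0.3140).
So the stationary probability of Tier 3 is 0.3660.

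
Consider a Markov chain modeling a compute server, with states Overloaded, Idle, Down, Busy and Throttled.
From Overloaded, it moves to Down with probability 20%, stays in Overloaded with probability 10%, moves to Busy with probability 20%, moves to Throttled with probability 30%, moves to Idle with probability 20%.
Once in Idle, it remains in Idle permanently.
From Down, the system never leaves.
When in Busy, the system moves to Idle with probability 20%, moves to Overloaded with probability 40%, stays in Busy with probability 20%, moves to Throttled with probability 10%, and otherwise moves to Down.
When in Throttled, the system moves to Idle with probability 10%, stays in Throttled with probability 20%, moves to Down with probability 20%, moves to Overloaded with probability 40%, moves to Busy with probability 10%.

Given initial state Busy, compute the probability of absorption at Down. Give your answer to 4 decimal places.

Let h(s) be the probability of absorption at Down starting from transient state s. Then h(Down) = 1 and h(Idle) = 0. By first-step analysis:
h(Overloaded) = 0.1·h(Overloaded) + 0.2·0 + 0.2·1 + 0.2·h(Busy) + 0.3·h(Throttled)
h(Busy) = 0.4·h(Overloaded) + 0.2·0 + 0.1·1 + 0.2·h(Busy) + 0.1·h(Throttled)
h(Throttled) = 0.4·h(Overloaded) + 0.1·0 + 0.2·1 + 0.1·h(Busy) + 0.2·h(Throttled)
Solving: h(Overloaded) = 0.5090, h(Busy) = 0.4496, h(Throttled) = 0.5607.
Starting from Busy, the probability is 0.4496.

0.4496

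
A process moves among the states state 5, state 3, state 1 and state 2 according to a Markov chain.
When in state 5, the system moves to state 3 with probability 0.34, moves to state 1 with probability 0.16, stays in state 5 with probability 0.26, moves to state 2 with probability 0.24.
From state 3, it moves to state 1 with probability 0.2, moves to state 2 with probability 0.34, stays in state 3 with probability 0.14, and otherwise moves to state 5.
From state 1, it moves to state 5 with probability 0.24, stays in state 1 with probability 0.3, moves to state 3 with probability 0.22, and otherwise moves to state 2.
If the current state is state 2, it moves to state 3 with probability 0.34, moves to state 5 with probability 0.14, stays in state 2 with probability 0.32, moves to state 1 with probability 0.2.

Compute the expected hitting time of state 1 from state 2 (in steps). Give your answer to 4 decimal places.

Let t(s) be the expected number of steps to first reach state 1 from state s, with t(state 1) = 0. Conditioning on the first step:
t(state 5) = 1 + 0.26·t(state 5) + 0.34·t(state 3) + 0.24·t(state 2)
t(state 3) = 1 + 0.32·t(state 5) + 0.14·t(state 3) + 0.34·t(state 2)
t(state 2) = 1 + 0.14·t(state 5) + 0.34·t(state 3) + 0.32·t(state 2)
Solving: t(state 5) = 5.4645, t(state 3) = 5.2625, t(state 2) = 5.2269.
Expected steps from state 2 to state 1: 5.2269.

5.2269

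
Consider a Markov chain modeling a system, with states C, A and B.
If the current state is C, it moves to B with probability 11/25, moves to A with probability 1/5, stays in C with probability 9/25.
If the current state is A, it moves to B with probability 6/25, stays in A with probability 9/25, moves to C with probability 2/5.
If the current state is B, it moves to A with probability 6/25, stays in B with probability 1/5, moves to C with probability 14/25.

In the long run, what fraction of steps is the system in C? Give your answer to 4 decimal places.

Let the stationary distribution be π with π = πP and π_1 + π_2 + π_3 = 1.
π_1 = 0.36·π_1 + 0.4·π_2 + 0.56·π_3
π_2 = 0.2·π_1 + 0.36·π_2 + 0.24·π_3
Solving with the normalization constraint gives π = (0.4329, 0.2530, 0.3140).
So the stationary probability of C is 0.4329.

0.4329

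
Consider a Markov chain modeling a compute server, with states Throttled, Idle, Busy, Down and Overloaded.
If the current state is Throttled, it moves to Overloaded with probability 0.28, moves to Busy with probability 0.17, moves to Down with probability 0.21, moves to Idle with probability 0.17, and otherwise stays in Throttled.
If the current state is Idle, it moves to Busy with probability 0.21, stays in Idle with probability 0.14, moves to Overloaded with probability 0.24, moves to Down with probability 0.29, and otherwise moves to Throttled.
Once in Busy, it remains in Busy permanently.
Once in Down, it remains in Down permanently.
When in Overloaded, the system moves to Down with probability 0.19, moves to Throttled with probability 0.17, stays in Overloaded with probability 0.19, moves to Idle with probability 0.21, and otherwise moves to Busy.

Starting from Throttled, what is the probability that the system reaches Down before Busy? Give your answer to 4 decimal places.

Let h(s) be the probability of absorption at Down starting from transient state s. Then h(Down) = 1 and h(Busy) = 0. By first-step analysis:
h(Throttled) = 0.17·h(Throttled) + 0.17·h(Idle) + 0.17·0 + 0.21·1 + 0.28·h(Overloaded)
h(Idle) = 0.12·h(Throttled) + 0.14·h(Idle) + 0.21·0 + 0.29·1 + 0.24·h(Overloaded)
h(Overloaded) = 0.17·h(Throttled) + 0.21·h(Idle) + 0.24·0 + 0.19·1 + 0.19·h(Overloaded)
Solving: h(Throttled) = 0.5296, h(Idle) = 0.5472, h(Overloaded) = 0.4876.
Starting from Throttled, the probability is 0.5296.

0.5296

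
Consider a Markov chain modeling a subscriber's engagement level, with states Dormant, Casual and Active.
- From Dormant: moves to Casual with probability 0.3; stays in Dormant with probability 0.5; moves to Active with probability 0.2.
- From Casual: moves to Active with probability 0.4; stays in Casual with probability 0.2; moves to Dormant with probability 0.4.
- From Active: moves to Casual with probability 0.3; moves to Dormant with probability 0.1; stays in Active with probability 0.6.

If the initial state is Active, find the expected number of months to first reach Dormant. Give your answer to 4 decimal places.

5.5000

Let t(s) be the expected number of months to first reach Dormant from state s, with t(Dormant) = 0. Conditioning on the first month:
t(Casual) = 1 + 0.2·t(Casual) + 0.4·t(Active)
t(Active) = 1 + 0.3·t(Casual) + 0.6·t(Active)
Solving: t(Casual) = 4.0000, t(Active) = 5.5000.
Expected months from Active to Dormant: 5.5000.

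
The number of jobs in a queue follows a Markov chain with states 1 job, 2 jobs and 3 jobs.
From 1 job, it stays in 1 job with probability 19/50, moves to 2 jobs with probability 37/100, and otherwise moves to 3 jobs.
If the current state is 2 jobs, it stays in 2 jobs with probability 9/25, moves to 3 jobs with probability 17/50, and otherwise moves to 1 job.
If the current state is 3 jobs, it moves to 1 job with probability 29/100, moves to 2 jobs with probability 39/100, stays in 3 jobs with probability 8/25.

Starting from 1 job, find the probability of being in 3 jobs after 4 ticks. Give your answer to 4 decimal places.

Propagate the distribution vector 4 ticks from 1 job.
After 0 ticks: (1.0000, 0.0000, 0.0000)
After 1 tick: (0.3800, 0.3700, 0.2500)
After 2 ticks: (0.3279, 0.3713, 0.3008)
After 3 ticks: (0.3232, 0.3723, 0.3045)
After 4 ticks: (0.3228, 0.3724, 0.3048)
P(in 3 jobs after 4 ticks) = 0.3048

0.3048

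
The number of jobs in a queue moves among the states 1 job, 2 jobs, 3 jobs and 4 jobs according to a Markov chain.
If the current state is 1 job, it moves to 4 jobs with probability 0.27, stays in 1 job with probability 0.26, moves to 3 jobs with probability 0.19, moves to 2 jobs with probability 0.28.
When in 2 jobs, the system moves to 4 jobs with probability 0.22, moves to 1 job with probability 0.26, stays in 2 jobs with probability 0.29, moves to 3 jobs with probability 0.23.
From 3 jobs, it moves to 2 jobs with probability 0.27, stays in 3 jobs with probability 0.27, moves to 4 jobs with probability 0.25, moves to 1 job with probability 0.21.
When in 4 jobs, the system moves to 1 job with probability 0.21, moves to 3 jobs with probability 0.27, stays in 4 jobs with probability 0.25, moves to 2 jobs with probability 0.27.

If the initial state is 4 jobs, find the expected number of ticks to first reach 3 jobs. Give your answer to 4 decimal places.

4.1662

Let t(s) be the expected number of ticks to first reach 3 jobs from state s, with t(3 jobs) = 0. Conditioning on the first tick:
t(1 job) = 1 + 0.26·t(1 job) + 0.28·t(2 jobs) + 0.27·t(4 jobs)
t(2 jobs) = 1 + 0.26·t(1 job) + 0.29·t(2 jobs) + 0.22·t(4 jobs)
t(4 jobs) = 1 + 0.21·t(1 job) + 0.27·t(2 jobs) + 0.25·t(4 jobs)
Solving: t(1 job) = 4.5190, t(2 jobs) = 4.3542, t(4 jobs) = 4.1662.
Expected ticks from 4 jobs to 3 jobs: 4.1662.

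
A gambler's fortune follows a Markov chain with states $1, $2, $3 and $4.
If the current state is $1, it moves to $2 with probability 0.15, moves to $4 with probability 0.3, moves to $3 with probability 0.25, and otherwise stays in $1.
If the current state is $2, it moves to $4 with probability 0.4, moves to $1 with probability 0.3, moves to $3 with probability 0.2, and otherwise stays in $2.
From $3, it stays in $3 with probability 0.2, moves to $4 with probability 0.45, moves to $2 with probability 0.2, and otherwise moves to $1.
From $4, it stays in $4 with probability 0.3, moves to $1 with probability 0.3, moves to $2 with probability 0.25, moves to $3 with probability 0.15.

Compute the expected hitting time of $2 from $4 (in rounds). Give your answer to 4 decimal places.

Let t(s) be the expected number of rounds to first reach $2 from state s, with t($2) = 0. Conditioning on the first round:
t($1) = 1 + 0.3·t($1) + 0.25·t($3) + 0.3·t($4)
t($3) = 1 + 0.15·t($1) + 0.2·t($3) + 0.45·t($4)
t($4) = 1 + 0.3·t($1) + 0.15·t($3) + 0.3·t($4)
Solving: t($1) = 5.1699, t($3) = 4.8544, t($4) = 4.6845.
Expected rounds from $4 to $2: 4.6845.

4.6845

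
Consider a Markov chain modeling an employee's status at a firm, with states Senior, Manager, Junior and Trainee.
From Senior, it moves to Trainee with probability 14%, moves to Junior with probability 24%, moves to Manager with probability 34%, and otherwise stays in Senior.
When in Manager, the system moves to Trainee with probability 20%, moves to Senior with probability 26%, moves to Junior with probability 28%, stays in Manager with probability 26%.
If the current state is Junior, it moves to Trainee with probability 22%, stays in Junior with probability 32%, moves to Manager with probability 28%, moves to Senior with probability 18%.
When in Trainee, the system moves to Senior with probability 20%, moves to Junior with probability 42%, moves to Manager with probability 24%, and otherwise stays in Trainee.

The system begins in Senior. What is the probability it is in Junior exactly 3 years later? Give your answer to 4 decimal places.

Propagate the distribution vector 3 years from Senior.
After 0 years: (1.0000, 0.0000, 0.0000, 0.0000)
After 1 year: (0.2800, 0.3400, 0.2400, 0.1400)
After 2 years: (0.2380, 0.2844, 0.2980, 0.1796)
After 3 years: (0.2301, 0.2814, 0.3075, 0.1809)
P(in Junior after 3 years) = 0.3075

0.3075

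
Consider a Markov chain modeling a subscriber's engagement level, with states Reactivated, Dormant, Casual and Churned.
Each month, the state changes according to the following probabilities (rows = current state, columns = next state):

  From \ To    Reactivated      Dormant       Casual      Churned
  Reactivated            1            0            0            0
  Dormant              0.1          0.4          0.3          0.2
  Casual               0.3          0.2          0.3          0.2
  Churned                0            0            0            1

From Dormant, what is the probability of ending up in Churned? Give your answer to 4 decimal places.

Let h(s) be the probability of absorption at Churned starting from transient state s. Then h(Churned) = 1 and h(Reactivated) = 0. By first-step analysis:
h(Dormant) = 0.1·0 + 0.4·h(Dormant) + 0.3·h(Casual) + 0.2·1
h(Casual) = 0.3·0 + 0.2·h(Dormant) + 0.3·h(Casual) + 0.2·1
Solving: h(Dormant) = 0.5556, h(Casual) = 0.4444.
Starting from Dormant, the probability is 0.5556.

0.5556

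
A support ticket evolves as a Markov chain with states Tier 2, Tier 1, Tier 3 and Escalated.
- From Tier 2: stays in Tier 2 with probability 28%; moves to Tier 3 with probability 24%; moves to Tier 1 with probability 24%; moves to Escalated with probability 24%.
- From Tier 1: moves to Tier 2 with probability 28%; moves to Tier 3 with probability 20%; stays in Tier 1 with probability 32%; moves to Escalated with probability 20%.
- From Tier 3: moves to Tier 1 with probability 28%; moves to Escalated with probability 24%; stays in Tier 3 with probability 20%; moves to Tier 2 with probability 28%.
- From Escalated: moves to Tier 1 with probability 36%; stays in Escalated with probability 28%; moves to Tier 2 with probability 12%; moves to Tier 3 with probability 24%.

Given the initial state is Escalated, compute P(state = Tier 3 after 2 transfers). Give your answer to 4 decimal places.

0.2160

Propagate the distribution vector 2 transfers from Escalated.
After 0 transfers: (0.0000, 0.0000, 0.0000, 1.0000)
After 1 transfer: (0.1200, 0.3600, 0.2400, 0.2800)
After 2 transfers: (0.2352, 0.3120, 0.2160, 0.2368)
P(in Tier 3 after 2 transfers) = 0.2160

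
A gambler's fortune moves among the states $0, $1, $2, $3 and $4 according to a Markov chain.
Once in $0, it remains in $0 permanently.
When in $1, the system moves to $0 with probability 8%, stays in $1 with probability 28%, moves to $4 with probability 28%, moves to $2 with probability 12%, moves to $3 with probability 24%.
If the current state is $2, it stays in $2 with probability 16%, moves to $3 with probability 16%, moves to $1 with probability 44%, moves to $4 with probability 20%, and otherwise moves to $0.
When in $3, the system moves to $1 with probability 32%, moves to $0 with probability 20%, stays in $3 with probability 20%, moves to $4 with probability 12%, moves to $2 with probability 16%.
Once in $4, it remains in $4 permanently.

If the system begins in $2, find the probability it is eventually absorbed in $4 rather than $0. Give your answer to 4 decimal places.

Let h(s) be the probability of absorption at $4 starting from transient state s. Then h($4) = 1 and h($0) = 0. By first-step analysis:
h($1) = 0.08·0 + 0.28·h($1) + 0.12·h($2) + 0.24·h($3) + 0.28·1
h($2) = 0.04·0 + 0.44·h($1) + 0.16·h($2) + 0.16·h($3) + 0.2·1
h($3) = 0.2·0 + 0.32·h($1) + 0.16·h($2) + 0.2·h($3) + 0.12·1
Solving: h($1) = 0.6983, h($2) = 0.7128, h($3) = 0.5719.
Starting from $2, the probability is 0.7128.

0.7128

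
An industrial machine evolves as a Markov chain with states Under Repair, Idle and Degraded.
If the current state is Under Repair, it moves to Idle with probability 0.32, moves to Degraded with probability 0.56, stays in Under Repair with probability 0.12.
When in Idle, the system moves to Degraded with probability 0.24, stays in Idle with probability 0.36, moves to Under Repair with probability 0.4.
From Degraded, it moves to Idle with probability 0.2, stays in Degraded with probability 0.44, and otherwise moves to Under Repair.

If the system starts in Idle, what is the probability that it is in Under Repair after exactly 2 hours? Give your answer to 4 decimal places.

0.2784

Sum over the intermediate state after 1 hour:
P = P(Idle→Under Repair)·P(Under Repair→Under Repair) + P(Idle→Idle)·P(Idle→Under Repair) + P(Idle→Degraded)·P(Degraded→Under Repair)
  = 0.4×0.12 + 0.36×0.4 + 0.24×0.36
  = 0.0480 + 0.1440 + 0.0864 = 0.2784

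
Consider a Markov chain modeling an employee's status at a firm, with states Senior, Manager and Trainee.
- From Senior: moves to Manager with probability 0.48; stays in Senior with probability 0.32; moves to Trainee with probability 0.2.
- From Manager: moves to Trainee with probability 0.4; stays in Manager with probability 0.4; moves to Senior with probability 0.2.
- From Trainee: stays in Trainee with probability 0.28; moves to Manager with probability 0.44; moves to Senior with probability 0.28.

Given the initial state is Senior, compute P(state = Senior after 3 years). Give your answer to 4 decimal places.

0.2555

Propagate the distribution vector 3 years from Senior.
After 0 years: (1.0000, 0.0000, 0.0000)
After 1 year: (0.3200, 0.4800, 0.2000)
After 2 years: (0.2544, 0.4336, 0.3120)
After 3 years: (0.2555, 0.4328, 0.3117)
P(in Senior after 3 years) = 0.2555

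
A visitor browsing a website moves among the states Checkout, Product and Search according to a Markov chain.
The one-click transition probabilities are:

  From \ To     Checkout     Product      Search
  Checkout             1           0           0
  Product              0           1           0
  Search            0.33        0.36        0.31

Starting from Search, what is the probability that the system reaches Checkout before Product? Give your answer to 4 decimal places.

0.4783

Let h(s) be the probability of absorption at Checkout starting from transient state s. Then h(Checkout) = 1 and h(Product) = 0. By first-step analysis:
h(Search) = 0.33·1 + 0.36·0 + 0.31·h(Search)
Solving: h(Search) = 0.4783.
Starting from Search, the probability is 0.4783.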